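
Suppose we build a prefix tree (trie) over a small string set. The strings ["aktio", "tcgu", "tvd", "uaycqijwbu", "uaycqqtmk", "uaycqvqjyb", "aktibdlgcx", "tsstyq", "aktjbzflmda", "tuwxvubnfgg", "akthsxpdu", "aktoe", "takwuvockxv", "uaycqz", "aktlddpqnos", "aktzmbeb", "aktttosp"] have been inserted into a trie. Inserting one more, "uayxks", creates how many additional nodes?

3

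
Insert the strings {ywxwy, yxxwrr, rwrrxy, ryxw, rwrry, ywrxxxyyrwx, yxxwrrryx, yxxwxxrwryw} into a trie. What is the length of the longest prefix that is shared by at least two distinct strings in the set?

6

The deepest shared node is where two words last agree before diverging.
e.g. "yxxwrr" and "yxxwrrryx" share the prefix "yxxwrr" of length 6; no pair shares a longer one.
Longest shared-prefix length: 6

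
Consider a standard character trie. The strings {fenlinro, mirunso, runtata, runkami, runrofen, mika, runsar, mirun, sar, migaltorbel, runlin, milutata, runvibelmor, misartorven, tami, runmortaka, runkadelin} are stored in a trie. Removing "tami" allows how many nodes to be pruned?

A node on "tami"'s path can go only if nothing else ends at it or branches off below it.
No other word shares any prefix with "tami", so all 4 of its nodes go.
Nodes removed: 4

4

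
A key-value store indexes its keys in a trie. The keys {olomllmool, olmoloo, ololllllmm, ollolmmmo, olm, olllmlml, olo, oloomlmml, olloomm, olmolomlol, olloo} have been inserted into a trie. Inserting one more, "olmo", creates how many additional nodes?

Every character of "olmo" already lies on an existing path (it is a prefix of some stored word).
No new nodes are needed: 0.

0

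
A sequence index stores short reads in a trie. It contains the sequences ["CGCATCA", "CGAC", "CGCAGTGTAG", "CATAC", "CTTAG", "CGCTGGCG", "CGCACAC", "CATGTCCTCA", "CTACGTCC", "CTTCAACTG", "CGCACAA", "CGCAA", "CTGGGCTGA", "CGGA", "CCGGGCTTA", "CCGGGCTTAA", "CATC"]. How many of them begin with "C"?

17

Traverse to the node for "C", then collect every word in that subtree.
Matches: "CATAC", "CATC", "CATGTCCTCA", "CCGGGCTTA", "CCGGGCTTAA", "CGAC", "CGCAA", "CGCACAA", "CGCACAC", "CGCAGTGTAG", "CGCATCA", "CGCTGGCG", "CGGA", "CTACGTCC", "CTGGGCTGA", "CTTAG", "CTTCAACTG"
Count: 17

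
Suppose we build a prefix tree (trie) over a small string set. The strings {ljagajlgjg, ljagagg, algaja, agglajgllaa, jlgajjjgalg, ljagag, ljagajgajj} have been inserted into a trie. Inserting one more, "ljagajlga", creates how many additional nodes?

1

"ljagajlg" is already a path in the trie; the remaining "a" must be added.
New nodes needed: |"ljagajlga"| − 8 = 9 − 8 = 1.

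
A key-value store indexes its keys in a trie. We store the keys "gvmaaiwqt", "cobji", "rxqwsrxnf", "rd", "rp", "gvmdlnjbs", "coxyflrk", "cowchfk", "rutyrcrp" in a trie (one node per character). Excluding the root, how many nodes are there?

49

Trace insertions, counting only characters that open a new branch:
  "gvmaaiwqt" → 9 new (g, v, m, a, a, i, w, q, t)
  "cobji" → 5 new (c, o, b, j, i)
  "rxqwsrxnf" → 9 new (r, x, q, w, s, r, x, n, f)
  "rd" → prefix "r" already present; 1 new (d)
  "rp" → prefix "r" already present; 1 new (p)
  "gvmdlnjbs" → prefix "gvm" already present; 6 new (d, l, n, j, b, s)
  "coxyflrk" → prefix "co" already present; 6 new (x, y, f, l, r, k)
  "cowchfk" → prefix "co" already present; 5 new (w, c, h, f, k)
  "rutyrcrp" → prefix "r" already present; 7 new (u, t, y, r, c, r, p)
Total nodes = 9 + 5 + 9 + 1 + 1 + 6 + 6 + 5 + 7 = 49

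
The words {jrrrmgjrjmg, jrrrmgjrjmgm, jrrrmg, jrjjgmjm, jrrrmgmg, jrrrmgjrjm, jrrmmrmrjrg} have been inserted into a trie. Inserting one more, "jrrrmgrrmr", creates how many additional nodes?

The longest prefix of "jrrrmgrrmr" already in the trie is "jrrrmg" (length 6).
New nodes needed: |"jrrrmgrrmr"| − 6 = 10 − 6 = 4.

4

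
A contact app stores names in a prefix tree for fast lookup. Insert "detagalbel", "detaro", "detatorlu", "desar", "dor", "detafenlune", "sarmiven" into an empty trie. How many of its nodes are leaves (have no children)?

7

A leaf is a node with no children — equivalently, the end of a word that is not a proper prefix of any other stored word.
Those words: "desar", "detafenlune", "detagalbel", "detaro", "detatorlu", "dor", "sarmiven"
Leaf count: 7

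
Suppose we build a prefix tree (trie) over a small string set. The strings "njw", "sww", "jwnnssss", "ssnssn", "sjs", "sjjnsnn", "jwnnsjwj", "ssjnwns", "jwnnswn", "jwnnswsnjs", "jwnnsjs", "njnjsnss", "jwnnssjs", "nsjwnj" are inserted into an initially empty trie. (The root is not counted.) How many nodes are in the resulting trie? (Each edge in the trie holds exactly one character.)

54

For each word, the new-node count is its length minus the longest prefix already in the trie:
  "njw" → 3 new (n, j, w)
  "sww" → 3 new (s, w, w)
  "jwnnssss" → 8 new (j, w, n, n, s, s, s, s)
  "ssnssn" → prefix "s" already present; 5 new (s, n, s, s, n)
  "sjs" → prefix "s" already present; 2 new (j, s)
  "sjjnsnn" → prefix "sj" already present; 5 new (j, n, s, n, n)
  "jwnnsjwj" → prefix "jwnns" already present; 3 new (j, w, j)
  "ssjnwns" → prefix "ss" already present; 5 new (j, n, w, n, s)
  "jwnnswn" → prefix "jwnns" already present; 2 new (w, n)
  "jwnnswsnjs" → prefix "jwnnsw" already present; 4 new (s, n, j, s)
  "jwnnsjs" → prefix "jwnnsj" already present; 1 new (s)
  "njnjsnss" → prefix "nj" already present; 6 new (n, j, s, n, s, s)
  "jwnnssjs" → prefix "jwnnss" already present; 2 new (j, s)
  "nsjwnj" → prefix "n" already present; 5 new (s, j, w, n, j)
Total nodes = 3 + 3 + 8 + 5 + 2 + 5 + 3 + 5 + 2 + 4 + 1 + 6 + 2 + 5 = 54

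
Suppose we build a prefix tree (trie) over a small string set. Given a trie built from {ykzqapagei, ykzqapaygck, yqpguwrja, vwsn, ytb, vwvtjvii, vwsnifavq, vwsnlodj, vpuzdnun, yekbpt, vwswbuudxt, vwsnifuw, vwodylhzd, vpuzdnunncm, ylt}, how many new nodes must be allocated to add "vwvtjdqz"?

3

Walking "vwvtjdqz" from the root, the first 5 characters ("vwvtj") follow existing edges; "d" is the first miss.
Each of the 3 remaining characters creates one node.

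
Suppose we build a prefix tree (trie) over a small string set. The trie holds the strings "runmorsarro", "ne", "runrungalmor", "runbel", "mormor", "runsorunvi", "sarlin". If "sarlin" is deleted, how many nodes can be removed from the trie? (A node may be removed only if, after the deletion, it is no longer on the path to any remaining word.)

6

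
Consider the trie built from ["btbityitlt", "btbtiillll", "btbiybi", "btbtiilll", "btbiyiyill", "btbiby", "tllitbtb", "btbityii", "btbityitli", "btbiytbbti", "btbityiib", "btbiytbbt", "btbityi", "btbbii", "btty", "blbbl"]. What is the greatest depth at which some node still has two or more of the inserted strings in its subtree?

Equivalently: take the maximum, over all pairs, of their longest common prefix length.
e.g. "btbityitli" and "btbityitlt" share the prefix "btbityitl" of length 9; no pair shares a longer one.
Longest shared-prefix length: 9

9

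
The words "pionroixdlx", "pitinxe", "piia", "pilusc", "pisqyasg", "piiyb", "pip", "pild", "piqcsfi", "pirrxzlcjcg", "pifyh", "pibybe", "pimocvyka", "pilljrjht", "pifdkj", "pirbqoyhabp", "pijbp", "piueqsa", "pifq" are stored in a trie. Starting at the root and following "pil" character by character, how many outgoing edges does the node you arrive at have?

The children of the "pil" node are the distinct next characters among strings starting with "pil".
Characters that immediately follow "pil" among the stored strings: {d, l, u}.
That node has 3 child edges.

3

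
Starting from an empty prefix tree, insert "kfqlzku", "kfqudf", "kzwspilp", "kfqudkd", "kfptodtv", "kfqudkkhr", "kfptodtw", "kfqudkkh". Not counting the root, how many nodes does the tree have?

29

Insert word by word; a character creates a node only if that edge doesn't already exist:
  "kfqlzku" → 7 new (k, f, q, l, z, k, u)
  "kfqudf" → prefix "kfq" already present; 3 new (u, d, f)
  "kzwspilp" → prefix "k" already present; 7 new (z, w, s, p, i, l, p)
  "kfqudkd" → prefix "kfqud" already present; 2 new (k, d)
  "kfptodtv" → prefix "kf" already present; 6 new (p, t, o, d, t, v)
  "kfqudkkhr" → prefix "kfqudk" already present; 3 new (k, h, r)
  "kfptodtw" → prefix "kfptodt" already present; 1 new (w)
  "kfqudkkh" → prefix "kfqudkkh" already present; 0 new (none)
Total nodes = 7 + 3 + 7 + 2 + 6 + 3 + 1 + 0 = 29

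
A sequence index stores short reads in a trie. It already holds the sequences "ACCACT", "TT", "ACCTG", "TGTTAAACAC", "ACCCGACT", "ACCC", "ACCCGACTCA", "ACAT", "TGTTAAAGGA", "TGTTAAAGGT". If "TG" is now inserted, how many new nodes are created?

0

"TG" is already a full path in the trie; only an end-marker is added.
No new nodes are needed: 0.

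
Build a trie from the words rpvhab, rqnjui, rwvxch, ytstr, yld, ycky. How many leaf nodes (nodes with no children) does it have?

Leaves are exactly the stored words that no other stored word extends.
Those words: "rpvhab", "rqnjui", "rwvxch", "ycky", "yld", "ytstr"
Leaf count: 6

6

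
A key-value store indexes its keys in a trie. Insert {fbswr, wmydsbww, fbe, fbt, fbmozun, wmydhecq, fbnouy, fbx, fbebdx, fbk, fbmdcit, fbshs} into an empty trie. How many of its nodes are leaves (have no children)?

11

A leaf is a node with no children — equivalently, the end of a word that is not a proper prefix of any other stored word.
Those words: "fbebdx", "fbk", "fbmdcit", "fbmozun", "fbnouy", "fbshs", "fbswr", "fbt", "fbx", "wmydhecq", "wmydsbww"
Leaf count: 11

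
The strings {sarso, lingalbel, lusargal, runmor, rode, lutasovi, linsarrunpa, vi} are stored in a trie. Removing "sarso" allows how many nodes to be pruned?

After clearing the end-marker at "sarso", prune upward until reaching a node still needed by another word.
No other word shares any prefix with "sarso", so all 5 of its nodes go.
Nodes removed: 5

5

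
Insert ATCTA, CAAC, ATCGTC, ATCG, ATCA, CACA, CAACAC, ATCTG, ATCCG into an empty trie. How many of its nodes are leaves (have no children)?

A leaf is a node with no children — equivalently, the end of a word that is not a proper prefix of any other stored word.
Those words: "ATCA", "ATCCG", "ATCGTC", "ATCTA", "ATCTG", "CAACAC", "CACA"
Leaf count: 7

7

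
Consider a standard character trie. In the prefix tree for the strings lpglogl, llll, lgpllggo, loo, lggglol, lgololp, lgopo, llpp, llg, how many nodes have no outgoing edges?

A leaf is a node with no children — equivalently, the end of a word that is not a proper prefix of any other stored word.
Those words: "lggglol", "lgololp", "lgopo", "lgpllggo", "llg", "llll", "llpp", "loo", "lpglogl"
Leaf count: 9

9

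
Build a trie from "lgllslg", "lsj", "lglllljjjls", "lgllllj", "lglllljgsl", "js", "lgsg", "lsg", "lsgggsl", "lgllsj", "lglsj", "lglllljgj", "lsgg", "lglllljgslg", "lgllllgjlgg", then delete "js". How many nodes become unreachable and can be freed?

2

A node on "js"'s path can go only if nothing else ends at it or branches off below it.
No other word shares any prefix with "js", so all 2 of its nodes go.
Nodes removed: 2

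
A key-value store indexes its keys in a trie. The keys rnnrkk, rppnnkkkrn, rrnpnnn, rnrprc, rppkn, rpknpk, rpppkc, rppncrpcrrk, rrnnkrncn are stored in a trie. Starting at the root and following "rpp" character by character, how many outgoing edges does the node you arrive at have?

3

Follow the path "rpp" to its node, then look at its outgoing edges.
Distinct next characters after "rpp": k, n, p.
That node has 3 child edges.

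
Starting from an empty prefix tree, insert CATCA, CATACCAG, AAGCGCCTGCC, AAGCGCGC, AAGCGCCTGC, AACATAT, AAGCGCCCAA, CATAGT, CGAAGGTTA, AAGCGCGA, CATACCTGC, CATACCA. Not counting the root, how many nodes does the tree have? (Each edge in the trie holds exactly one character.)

Insert word by word; a character creates a node only if that edge doesn't already exist:
  "CATCA" → 5 new (C, A, T, C, A)
  "CATACCAG" → prefix "CAT" already present; 5 new (A, C, C, A, G)
  "AAGCGCCTGCC" → 11 new (A, A, G, C, G, C, C, T, G, C, C)
  "AAGCGCGC" → prefix "AAGCGC" already present; 2 new (G, C)
  "AAGCGCCTGC" → prefix "AAGCGCCTGC" already present; 0 new (none)
  "AACATAT" → prefix "AA" already present; 5 new (C, A, T, A, T)
  "AAGCGCCCAA" → prefix "AAGCGCC" already present; 3 new (C, A, A)
  "CATAGT" → prefix "CATA" already present; 2 new (G, T)
  "CGAAGGTTA" → prefix "C" already present; 8 new (G, A, A, G, G, T, T, A)
  "AAGCGCGA" → prefix "AAGCGCG" already present; 1 new (A)
  "CATACCTGC" → prefix "CATACC" already present; 3 new (T, G, C)
  "CATACCA" → prefix "CATACCA" already present; 0 new (none)
Total nodes = 5 + 5 + 11 + 2 + 0 + 5 + 3 + 2 + 8 + 1 + 3 + 0 = 45

45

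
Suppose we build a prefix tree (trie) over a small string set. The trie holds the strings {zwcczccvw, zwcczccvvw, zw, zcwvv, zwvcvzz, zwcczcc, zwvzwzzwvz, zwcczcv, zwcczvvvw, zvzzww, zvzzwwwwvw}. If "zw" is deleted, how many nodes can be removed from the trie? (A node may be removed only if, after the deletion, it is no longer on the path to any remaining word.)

Walk "zw" from the leaf back toward the root, removing each node that no remaining word uses.
Every node on "zw" is still needed (e.g. by "zwcczccvw"), so nothing is freed.
Nodes removed: 0

0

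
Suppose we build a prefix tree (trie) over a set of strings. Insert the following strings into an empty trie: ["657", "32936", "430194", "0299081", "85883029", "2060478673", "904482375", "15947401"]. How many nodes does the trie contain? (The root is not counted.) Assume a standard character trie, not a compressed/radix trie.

Trace insertions, counting only characters that open a new branch:
  "657" → 3 new (6, 5, 7)
  "32936" → 5 new (3, 2, 9, 3, 6)
  "430194" → 6 new (4, 3, 0, 1, 9, 4)
  "0299081" → 7 new (0, 2, 9, 9, 0, 8, 1)
  "85883029" → 8 new (8, 5, 8, 8, 3, 0, 2, 9)
  "2060478673" → 10 new (2, 0, 6, 0, 4, 7, 8, 6, 7, 3)
  "904482375" → 9 new (9, 0, 4, 4, 8, 2, 3, 7, 5)
  "15947401" → 8 new (1, 5, 9, 4, 7, 4, 0, 1)
Total nodes = 3 + 5 + 6 + 7 + 8 + 10 + 9 + 8 = 56

56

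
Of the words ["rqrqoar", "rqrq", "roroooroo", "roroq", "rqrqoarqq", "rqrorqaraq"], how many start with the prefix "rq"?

4

Walk to "rq"; the words in its subtree are exactly those with that prefix.
Words under "rq": rqrorqaraq, rqrq, rqrqoar, rqrqoarqq
Count: 4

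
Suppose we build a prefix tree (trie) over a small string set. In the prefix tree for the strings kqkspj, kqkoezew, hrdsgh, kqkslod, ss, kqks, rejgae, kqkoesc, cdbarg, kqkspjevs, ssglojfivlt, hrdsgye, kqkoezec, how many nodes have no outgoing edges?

10

A leaf is a node with no children — equivalently, the end of a word that is not a proper prefix of any other stored word.
Those words: "cdbarg", "hrdsgh", "hrdsgye", "kqkoesc", "kqkoezec", "kqkoezew", "kqkslod", "kqkspjevs", "rejgae", "ssglojfivlt"
Leaf count: 10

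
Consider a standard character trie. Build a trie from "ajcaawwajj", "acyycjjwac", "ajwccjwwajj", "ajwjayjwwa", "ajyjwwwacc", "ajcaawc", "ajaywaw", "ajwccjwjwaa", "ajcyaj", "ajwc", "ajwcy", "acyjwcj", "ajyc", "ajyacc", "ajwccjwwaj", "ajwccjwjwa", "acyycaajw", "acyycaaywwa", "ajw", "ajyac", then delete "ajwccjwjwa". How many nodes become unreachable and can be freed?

0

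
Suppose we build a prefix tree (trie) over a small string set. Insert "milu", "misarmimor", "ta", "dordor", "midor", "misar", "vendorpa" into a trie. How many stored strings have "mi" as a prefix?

Filter for entries beginning with "mi":
Matches: "midor", "milu", "misar", "misarmimor"
Count: 4

4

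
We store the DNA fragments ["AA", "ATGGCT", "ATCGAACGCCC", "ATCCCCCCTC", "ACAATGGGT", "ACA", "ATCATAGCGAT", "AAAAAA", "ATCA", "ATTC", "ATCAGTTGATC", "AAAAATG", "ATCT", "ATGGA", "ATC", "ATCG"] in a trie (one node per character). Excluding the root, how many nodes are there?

56

Insert word by word; a character creates a node only if that edge doesn't already exist:
  "AA" → 2 new (A, A)
  "ATGGCT" → prefix "A" already present; 5 new (T, G, G, C, T)
  "ATCGAACGCCC" → prefix "AT" already present; 9 new (C, G, A, A, C, G, C, C, C)
  "ATCCCCCCTC" → prefix "ATC" already present; 7 new (C, C, C, C, C, T, C)
  "ACAATGGGT" → prefix "A" already present; 8 new (C, A, A, T, G, G, G, T)
  "ACA" → prefix "ACA" already present; 0 new (none)
  "ATCATAGCGAT" → prefix "ATC" already present; 8 new (A, T, A, G, C, G, A, T)
  "AAAAAA" → prefix "AA" already present; 4 new (A, A, A, A)
  "ATCA" → prefix "ATCA" already present; 0 new (none)
  "ATTC" → prefix "AT" already present; 2 new (T, C)
  "ATCAGTTGATC" → prefix "ATCA" already present; 7 new (G, T, T, G, A, T, C)
  "AAAAATG" → prefix "AAAAA" already present; 2 new (T, G)
  "ATCT" → prefix "ATC" already present; 1 new (T)
  "ATGGA" → prefix "ATGG" already present; 1 new (A)
  "ATC" → prefix "ATC" already present; 0 new (none)
  "ATCG" → prefix "ATCG" already present; 0 new (none)
Total nodes = 2 + 5 + 9 + 7 + 8 + 0 + 8 + 4 + 0 + 2 + 7 + 2 + 1 + 1 + 0 + 0 = 56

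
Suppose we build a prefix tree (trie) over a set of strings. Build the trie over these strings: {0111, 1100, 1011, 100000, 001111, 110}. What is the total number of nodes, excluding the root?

20

Trace insertions, counting only characters that open a new branch:
  "0111" → 4 new (0, 1, 1, 1)
  "1100" → 4 new (1, 1, 0, 0)
  "1011" → prefix "1" already present; 3 new (0, 1, 1)
  "100000" → prefix "10" already present; 4 new (0, 0, 0, 0)
  "001111" → prefix "0" already present; 5 new (0, 1, 1, 1, 1)
  "110" → prefix "110" already present; 0 new (none)
Total nodes = 4 + 4 + 3 + 4 + 5 + 0 = 20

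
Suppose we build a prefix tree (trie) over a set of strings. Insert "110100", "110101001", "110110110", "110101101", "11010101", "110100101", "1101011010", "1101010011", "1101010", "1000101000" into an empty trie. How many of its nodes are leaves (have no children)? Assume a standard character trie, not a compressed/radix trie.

6

Leaves are exactly the stored words that no other stored word extends.
Those words: "1000101000", "110100101", "1101010011", "11010101", "1101011010", "110110110"
Leaf count: 6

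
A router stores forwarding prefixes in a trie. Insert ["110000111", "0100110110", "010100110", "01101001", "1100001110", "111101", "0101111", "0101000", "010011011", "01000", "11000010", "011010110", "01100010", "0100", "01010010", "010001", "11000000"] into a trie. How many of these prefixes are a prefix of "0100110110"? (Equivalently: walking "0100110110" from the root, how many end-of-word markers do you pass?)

3

Check each prefix of "0100110110" against the stored set — each match is an end-marker on the path.
Prefixes of the query that are stored words: "0100", "010011011", "0100110110"
Count: 3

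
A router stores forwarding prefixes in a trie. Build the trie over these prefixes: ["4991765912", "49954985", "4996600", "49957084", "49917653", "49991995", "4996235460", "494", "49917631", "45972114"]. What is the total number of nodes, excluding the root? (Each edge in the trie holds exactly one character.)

Insert word by word; a character creates a node only if that edge doesn't already exist:
  "4991765912" → 10 new (4, 9, 9, 1, 7, 6, 5, 9, 1, 2)
  "49954985" → prefix "499" already present; 5 new (5, 4, 9, 8, 5)
  "4996600" → prefix "499" already present; 4 new (6, 6, 0, 0)
  "49957084" → prefix "4995" already present; 4 new (7, 0, 8, 4)
  "49917653" → prefix "4991765" already present; 1 new (3)
  "49991995" → prefix "499" already present; 5 new (9, 1, 9, 9, 5)
  "4996235460" → prefix "4996" already present; 6 new (2, 3, 5, 4, 6, 0)
  "494" → prefix "49" already present; 1 new (4)
  "49917631" → prefix "499176" already present; 2 new (3, 1)
  "45972114" → prefix "4" already present; 7 new (5, 9, 7, 2, 1, 1, 4)
Total nodes = 10 + 5 + 4 + 4 + 1 + 5 + 6 + 1 + 2 + 7 = 45

45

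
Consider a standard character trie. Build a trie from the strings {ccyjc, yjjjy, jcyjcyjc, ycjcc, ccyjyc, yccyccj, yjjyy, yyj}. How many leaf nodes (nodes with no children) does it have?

8

A leaf is a node with no children — equivalently, the end of a word that is not a proper prefix of any other stored word.
Those words: "ccyjc", "ccyjyc", "jcyjcyjc", "yccyccj", "ycjcc", "yjjjy", "yjjyy", "yyj"
Leaf count: 8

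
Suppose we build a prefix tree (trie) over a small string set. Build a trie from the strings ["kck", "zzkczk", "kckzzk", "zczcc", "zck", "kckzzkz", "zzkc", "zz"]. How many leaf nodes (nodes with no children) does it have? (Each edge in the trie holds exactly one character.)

A leaf is a node with no children — equivalently, the end of a word that is not a proper prefix of any other stored word.
Those words: "kckzzkz", "zck", "zczcc", "zzkczk"
Leaf count: 4

4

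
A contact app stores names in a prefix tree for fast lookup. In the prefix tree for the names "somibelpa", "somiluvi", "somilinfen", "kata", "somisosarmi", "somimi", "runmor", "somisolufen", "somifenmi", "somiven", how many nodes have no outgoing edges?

A leaf is a node with no children — equivalently, the end of a word that is not a proper prefix of any other stored word.
Those words: "kata", "runmor", "somibelpa", "somifenmi", "somilinfen", "somiluvi", "somimi", "somisolufen", "somisosarmi", "somiven"
Leaf count: 10

10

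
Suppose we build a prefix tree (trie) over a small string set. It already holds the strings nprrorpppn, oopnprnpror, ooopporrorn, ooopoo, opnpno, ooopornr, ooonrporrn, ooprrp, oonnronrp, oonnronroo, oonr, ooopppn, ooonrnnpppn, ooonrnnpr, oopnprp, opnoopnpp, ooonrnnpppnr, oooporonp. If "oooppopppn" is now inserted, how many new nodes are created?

"oooppo" is already a path in the trie; the remaining "pppn" must be added.
New nodes needed: |"oooppopppn"| − 6 = 10 − 6 = 4.

4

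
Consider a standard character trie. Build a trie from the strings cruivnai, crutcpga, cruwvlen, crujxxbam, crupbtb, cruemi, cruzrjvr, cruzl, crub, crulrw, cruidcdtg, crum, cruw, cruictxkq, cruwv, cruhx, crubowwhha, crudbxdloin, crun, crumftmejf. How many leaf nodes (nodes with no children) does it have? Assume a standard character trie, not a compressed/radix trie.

16

A leaf is a node with no children — equivalently, the end of a word that is not a proper prefix of any other stored word.
Those words: "crubowwhha", "crudbxdloin", "cruemi", "cruhx", "cruictxkq", "cruidcdtg", "cruivnai", "crujxxbam", "crulrw", "crumftmejf", "crun", "crupbtb", "crutcpga", "cruwvlen", "cruzl", "cruzrjvr"
Leaf count: 16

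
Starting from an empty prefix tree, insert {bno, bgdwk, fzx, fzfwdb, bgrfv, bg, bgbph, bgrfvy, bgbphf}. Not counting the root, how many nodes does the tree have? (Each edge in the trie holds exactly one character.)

22

Count nodes per top-level branch (shared prefixes stored once):
  'b'-branch (bg, bgbph, bgbphf, bgdwk, bgrfv, bgrfvy, bno): 15 nodes
  'f'-branch (fzfwdb, fzx): 7 nodes
Sum: 22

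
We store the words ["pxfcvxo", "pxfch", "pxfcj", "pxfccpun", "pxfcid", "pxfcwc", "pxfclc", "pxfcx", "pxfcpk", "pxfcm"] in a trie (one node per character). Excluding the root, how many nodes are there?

Trie structure (* marks end of a word):
(root)
└─ p
   └─ x
      └─ f
         └─ c
            ├─ c
            │  └─ p
            │     └─ u
            │        └─ n *
            ├─ h *
            ├─ i
            │  └─ d *
            ├─ j *
            ├─ l
            │  └─ c *
            ├─ m *
            ├─ p
            │  └─ k *
            ├─ v
            │  └─ x
            │     └─ o *
            ├─ w
            │  └─ c *
            └─ x *
Counting every labelled node above: 23.

23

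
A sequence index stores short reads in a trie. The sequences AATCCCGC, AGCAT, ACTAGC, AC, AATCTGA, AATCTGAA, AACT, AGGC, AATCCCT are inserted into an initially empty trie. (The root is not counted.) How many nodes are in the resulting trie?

For each word, the new-node count is its length minus the longest prefix already in the trie:
  "AATCCCGC" → 8 new (A, A, T, C, C, C, G, C)
  "AGCAT" → prefix "A" already present; 4 new (G, C, A, T)
  "ACTAGC" → prefix "A" already present; 5 new (C, T, A, G, C)
  "AC" → prefix "AC" already present; 0 new (none)
  "AATCTGA" → prefix "AATC" already present; 3 new (T, G, A)
  "AATCTGAA" → prefix "AATCTGA" already present; 1 new (A)
  "AACT" → prefix "AA" already present; 2 new (C, T)
  "AGGC" → prefix "AG" already present; 2 new (G, C)
  "AATCCCT" → prefix "AATCCC" already present; 1 new (T)
Total nodes = 8 + 4 + 5 + 0 + 3 + 1 + 2 + 2 + 1 = 26

26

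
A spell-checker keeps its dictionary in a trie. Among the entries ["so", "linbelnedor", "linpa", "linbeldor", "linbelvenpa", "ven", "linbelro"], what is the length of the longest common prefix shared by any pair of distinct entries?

The deepest shared node is where two words last agree before diverging.
"linbeldor" and "linbelnedor" agree on "linbel" (6 characters) before diverging; nothing deeper is shared.
Longest shared-prefix length: 6

6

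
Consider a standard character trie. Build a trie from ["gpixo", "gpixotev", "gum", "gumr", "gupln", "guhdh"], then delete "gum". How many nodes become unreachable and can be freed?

A node on "gum"'s path can go only if nothing else ends at it or branches off below it.
Every node on "gum" is still needed (e.g. by "gumr"), so nothing is freed.
Nodes removed: 0

0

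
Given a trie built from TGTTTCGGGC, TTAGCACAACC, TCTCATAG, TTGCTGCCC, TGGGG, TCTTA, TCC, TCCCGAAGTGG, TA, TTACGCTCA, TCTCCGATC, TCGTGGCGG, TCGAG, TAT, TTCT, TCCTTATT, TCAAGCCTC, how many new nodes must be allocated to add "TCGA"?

0

"TCGA" is already a full path in the trie; only an end-marker is added.
No new nodes are needed: 0.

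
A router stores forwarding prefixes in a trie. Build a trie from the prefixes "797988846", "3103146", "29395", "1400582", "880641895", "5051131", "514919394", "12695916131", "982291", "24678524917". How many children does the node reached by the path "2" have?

Follow the path "2" to its node, then look at its outgoing edges.
Distinct next characters after "2": 4, 9.
That node has 2 child edges.

2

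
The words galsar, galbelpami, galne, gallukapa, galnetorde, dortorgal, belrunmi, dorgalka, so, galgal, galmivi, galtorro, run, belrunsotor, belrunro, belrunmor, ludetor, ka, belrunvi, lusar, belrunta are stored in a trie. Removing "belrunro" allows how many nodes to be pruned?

Walk "belrunro" from the leaf back toward the root, removing each node that no remaining word uses.
The suffix "ro" (2 nodes) is used only by "belrunro"; the node for "belrun" still has the child "m", so pruning stops there.
Nodes removed: 2

2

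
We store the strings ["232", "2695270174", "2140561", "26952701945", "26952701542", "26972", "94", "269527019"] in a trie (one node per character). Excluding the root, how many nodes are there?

28

Insert word by word; a character creates a node only if that edge doesn't already exist:
  "232" → 3 new (2, 3, 2)
  "2695270174" → prefix "2" already present; 9 new (6, 9, 5, 2, 7, 0, 1, 7, 4)
  "2140561" → prefix "2" already present; 6 new (1, 4, 0, 5, 6, 1)
  "26952701945" → prefix "26952701" already present; 3 new (9, 4, 5)
  "26952701542" → prefix "26952701" already present; 3 new (5, 4, 2)
  "26972" → prefix "269" already present; 2 new (7, 2)
  "94" → 2 new (9, 4)
  "269527019" → prefix "269527019" already present; 0 new (none)
Total nodes = 3 + 9 + 6 + 3 + 3 + 2 + 2 + 0 = 28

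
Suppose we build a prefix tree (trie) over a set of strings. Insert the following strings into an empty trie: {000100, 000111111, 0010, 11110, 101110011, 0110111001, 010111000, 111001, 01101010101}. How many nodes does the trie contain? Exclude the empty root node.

Insert word by word; a character creates a node only if that edge doesn't already exist:
  "000100" → 6 new (0, 0, 0, 1, 0, 0)
  "000111111" → prefix "0001" already present; 5 new (1, 1, 1, 1, 1)
  "0010" → prefix "00" already present; 2 new (1, 0)
  "11110" → 5 new (1, 1, 1, 1, 0)
  "101110011" → prefix "1" already present; 8 new (0, 1, 1, 1, 0, 0, 1, 1)
  "0110111001" → prefix "0" already present; 9 new (1, 1, 0, 1, 1, 1, 0, 0, 1)
  "010111000" → prefix "01" already present; 7 new (0, 1, 1, 1, 0, 0, 0)
  "111001" → prefix "111" already present; 3 new (0, 0, 1)
  "01101010101" → prefix "01101" already present; 6 new (0, 1, 0, 1, 0, 1)
Total nodes = 6 + 5 + 2 + 5 + 8 + 9 + 7 + 3 + 6 = 51

51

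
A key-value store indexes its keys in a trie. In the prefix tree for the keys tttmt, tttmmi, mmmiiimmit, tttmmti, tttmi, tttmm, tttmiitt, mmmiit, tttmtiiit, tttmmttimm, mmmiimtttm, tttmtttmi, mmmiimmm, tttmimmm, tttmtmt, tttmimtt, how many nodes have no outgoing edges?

A leaf is a node with no children — equivalently, the end of a word that is not a proper prefix of any other stored word.
Those words: "mmmiiimmit", "mmmiimmm", "mmmiimtttm", "mmmiit", "tttmiitt", "tttmimmm", "tttmimtt", "tttmmi", "tttmmti", "tttmmttimm", "tttmtiiit", "tttmtmt", "tttmtttmi"
Leaf count: 13

13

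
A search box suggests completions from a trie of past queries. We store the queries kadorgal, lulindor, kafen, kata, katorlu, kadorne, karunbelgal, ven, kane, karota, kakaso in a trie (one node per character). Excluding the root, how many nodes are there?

For each word, the new-node count is its length minus the longest prefix already in the trie:
  "kadorgal" → 8 new (k, a, d, o, r, g, a, l)
  "lulindor" → 8 new (l, u, l, i, n, d, o, r)
  "kafen" → prefix "ka" already present; 3 new (f, e, n)
  "kata" → prefix "ka" already present; 2 new (t, a)
  "katorlu" → prefix "kat" already present; 4 new (o, r, l, u)
  "kadorne" → prefix "kador" already present; 2 new (n, e)
  "karunbelgal" → prefix "ka" already present; 9 new (r, u, n, b, e, l, g, a, l)
  "ven" → 3 new (v, e, n)
  "kane" → prefix "ka" already present; 2 new (n, e)
  "karota" → prefix "kar" already present; 3 new (o, t, a)
  "kakaso" → prefix "ka" already present; 4 new (k, a, s, o)
Total nodes = 8 + 8 + 3 + 2 + 4 + 2 + 9 + 3 + 2 + 3 + 4 = 48

48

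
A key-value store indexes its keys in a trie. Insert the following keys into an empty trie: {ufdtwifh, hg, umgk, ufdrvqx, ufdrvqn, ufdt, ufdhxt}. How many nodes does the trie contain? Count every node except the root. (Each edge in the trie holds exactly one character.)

21

Count nodes per top-level branch (shared prefixes stored once):
  'h'-branch (hg): 2 nodes
  'u'-branch (ufdhxt, ufdrvqn, ufdrvqx, ufdt, ufdtwifh, umgk): 19 nodes
Sum: 21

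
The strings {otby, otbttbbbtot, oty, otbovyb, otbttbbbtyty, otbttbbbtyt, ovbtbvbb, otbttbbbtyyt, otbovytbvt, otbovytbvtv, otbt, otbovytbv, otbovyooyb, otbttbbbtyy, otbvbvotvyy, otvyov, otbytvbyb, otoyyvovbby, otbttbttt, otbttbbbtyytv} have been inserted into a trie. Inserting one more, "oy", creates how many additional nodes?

1

Walking "oy" from the root, the first 1 characters ("o") follow existing edges; "y" is the first miss.
So 2 − 1 = 1 new nodes.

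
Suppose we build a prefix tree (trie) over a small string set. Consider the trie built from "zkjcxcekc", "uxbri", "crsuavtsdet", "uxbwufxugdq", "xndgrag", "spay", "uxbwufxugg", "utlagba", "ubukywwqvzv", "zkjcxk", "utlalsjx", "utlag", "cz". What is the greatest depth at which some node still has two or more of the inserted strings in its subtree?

9

Look for the deepest trie node that still has at least two words in its subtree.
"uxbwufxugdq" and "uxbwufxugg" agree on "uxbwufxug" (9 characters) before diverging; nothing deeper is shared.
Longest shared-prefix length: 9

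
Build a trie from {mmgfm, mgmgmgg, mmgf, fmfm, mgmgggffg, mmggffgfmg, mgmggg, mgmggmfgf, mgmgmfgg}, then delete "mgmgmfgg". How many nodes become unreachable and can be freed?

A node on "mgmgmfgg"'s path can go only if nothing else ends at it or branches off below it.
The suffix "fgg" (3 nodes) is used only by "mgmgmfgg"; the node for "mgmgm" still has the child "g", so pruning stops there.
Nodes removed: 3

3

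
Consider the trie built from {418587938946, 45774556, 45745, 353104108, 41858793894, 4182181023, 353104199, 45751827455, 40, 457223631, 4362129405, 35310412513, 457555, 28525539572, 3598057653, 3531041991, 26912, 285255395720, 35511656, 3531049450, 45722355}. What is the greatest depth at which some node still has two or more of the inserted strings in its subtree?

Look for the deepest trie node that still has at least two words in its subtree.
"28525539572" and "285255395720" agree on "28525539572" (11 characters) before diverging; nothing deeper is shared.
Longest shared-prefix length: 11

11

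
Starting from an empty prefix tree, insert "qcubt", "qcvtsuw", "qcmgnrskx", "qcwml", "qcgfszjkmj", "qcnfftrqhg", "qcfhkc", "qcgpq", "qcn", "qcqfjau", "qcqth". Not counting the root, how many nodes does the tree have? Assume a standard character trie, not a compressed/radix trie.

49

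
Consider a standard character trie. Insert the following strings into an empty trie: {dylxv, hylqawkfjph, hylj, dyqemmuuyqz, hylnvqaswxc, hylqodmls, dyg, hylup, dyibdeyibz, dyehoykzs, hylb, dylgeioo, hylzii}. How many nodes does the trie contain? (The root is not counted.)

66

Count nodes per top-level branch (shared prefixes stored once):
  'd'-branch (dyehoykzs, dyg, dyibdeyibz, dylgeioo, dylxv, dyqemmuuyqz): 35 nodes
  'h'-branch (hylb, hylj, hylnvqaswxc, hylqawkfjph, hylqodmls, hylup, hylzii): 31 nodes
Sum: 66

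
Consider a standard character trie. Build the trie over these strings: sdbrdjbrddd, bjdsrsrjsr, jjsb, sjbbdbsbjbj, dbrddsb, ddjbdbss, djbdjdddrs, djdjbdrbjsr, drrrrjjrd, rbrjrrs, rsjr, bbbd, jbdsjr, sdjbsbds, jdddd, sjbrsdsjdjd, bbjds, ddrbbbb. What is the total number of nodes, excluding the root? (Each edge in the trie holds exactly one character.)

119

Count nodes per top-level branch (shared prefixes stored once):
  'b'-branch (bbbd, bbjds, bjdsrsrjsr): 16 nodes
  'd'-branch (dbrddsb, ddjbdbss, ddrbbbb, djbdjdddrs, djdjbdrbjsr, drrrrjjrd): 45 nodes
  'j'-branch (jbdsjr, jdddd, jjsb): 13 nodes
  'r'-branch (rbrjrrs, rsjr): 10 nodes
  's'-branch (sdbrdjbrddd, sdjbsbds, sjbbdbsbjbj, sjbrsdsjdjd): 35 nodes
Sum: 119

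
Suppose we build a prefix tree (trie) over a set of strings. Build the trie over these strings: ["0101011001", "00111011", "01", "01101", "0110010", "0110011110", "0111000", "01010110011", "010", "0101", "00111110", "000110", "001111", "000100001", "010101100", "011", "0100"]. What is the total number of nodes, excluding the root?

45

For each word, the new-node count is its length minus the longest prefix already in the trie:
  "0101011001" → 10 new (0, 1, 0, 1, 0, 1, 1, 0, 0, 1)
  "00111011" → prefix "0" already present; 7 new (0, 1, 1, 1, 0, 1, 1)
  "01" → prefix "01" already present; 0 new (none)
  "01101" → prefix "01" already present; 3 new (1, 0, 1)
  "0110010" → prefix "0110" already present; 3 new (0, 1, 0)
  "0110011110" → prefix "011001" already present; 4 new (1, 1, 1, 0)
  "0111000" → prefix "011" already present; 4 new (1, 0, 0, 0)
  "01010110011" → prefix "0101011001" already present; 1 new (1)
  "010" → prefix "010" already present; 0 new (none)
  "0101" → prefix "0101" already present; 0 new (none)
  "00111110" → prefix "00111" already present; 3 new (1, 1, 0)
  "000110" → prefix "00" already present; 4 new (0, 1, 1, 0)
  "001111" → prefix "001111" already present; 0 new (none)
  "000100001" → prefix "0001" already present; 5 new (0, 0, 0, 0, 1)
  "010101100" → prefix "010101100" already present; 0 new (none)
  "011" → prefix "011" already present; 0 new (none)
  "0100" → prefix "010" already present; 1 new (0)
Total nodes = 10 + 7 + 0 + 3 + 3 + 4 + 4 + 1 + 0 + 0 + 3 + 4 + 0 + 5 + 0 + 0 + 1 = 45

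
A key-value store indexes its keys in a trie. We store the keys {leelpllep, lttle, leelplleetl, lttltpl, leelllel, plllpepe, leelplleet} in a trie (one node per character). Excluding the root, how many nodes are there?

31

Count nodes per top-level branch (shared prefixes stored once):
  'l'-branch (leelllel, leelplleet, leelplleetl, leelpllep, lttle, lttltpl): 23 nodes
  'p'-branch (plllpepe): 8 nodes
Sum: 31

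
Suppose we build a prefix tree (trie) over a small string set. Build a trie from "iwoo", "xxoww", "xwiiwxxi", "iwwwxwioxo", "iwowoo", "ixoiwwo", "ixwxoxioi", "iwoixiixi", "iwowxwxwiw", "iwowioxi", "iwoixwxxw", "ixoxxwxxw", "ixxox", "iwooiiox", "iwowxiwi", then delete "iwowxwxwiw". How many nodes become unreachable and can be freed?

5

Walk "iwowxwxwiw" from the leaf back toward the root, removing each node that no remaining word uses.
The suffix "wxwiw" (5 nodes) is used only by "iwowxwxwiw"; the node for "iwowx" still has the child "i", so pruning stops there.
Nodes removed: 5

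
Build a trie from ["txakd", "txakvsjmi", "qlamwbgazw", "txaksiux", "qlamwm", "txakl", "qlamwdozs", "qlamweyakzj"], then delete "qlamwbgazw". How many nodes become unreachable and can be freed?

A node on "qlamwbgazw"'s path can go only if nothing else ends at it or branches off below it.
The suffix "bgazw" (5 nodes) is used only by "qlamwbgazw"; the node for "qlamw" still has the child "m", so pruning stops there.
Nodes removed: 5

5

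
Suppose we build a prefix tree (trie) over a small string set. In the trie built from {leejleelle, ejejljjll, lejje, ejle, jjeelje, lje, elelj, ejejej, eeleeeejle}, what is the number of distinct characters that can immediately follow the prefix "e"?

The children of the "e" node are the distinct next characters among strings starting with "e".
Distinct next characters after "e": e, j, l.
That node has 3 child edges.

3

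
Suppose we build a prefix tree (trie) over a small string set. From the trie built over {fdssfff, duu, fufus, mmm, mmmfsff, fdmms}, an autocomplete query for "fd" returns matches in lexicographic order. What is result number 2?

fdssfff

Words with prefix "fd", in lexicographic order: "fdmms", "fdssfff"
The 2nd is fdssfff.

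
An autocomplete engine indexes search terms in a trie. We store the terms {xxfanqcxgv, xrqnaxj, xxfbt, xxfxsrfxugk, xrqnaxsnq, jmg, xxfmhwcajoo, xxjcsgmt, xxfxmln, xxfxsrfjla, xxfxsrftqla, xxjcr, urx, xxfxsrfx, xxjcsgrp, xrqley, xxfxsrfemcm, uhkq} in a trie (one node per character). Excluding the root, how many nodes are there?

72

Trace insertions, counting only characters that open a new branch:
  "xxfanqcxgv" → 10 new (x, x, f, a, n, q, c, x, g, v)
  "xrqnaxj" → prefix "x" already present; 6 new (r, q, n, a, x, j)
  "xxfbt" → prefix "xxf" already present; 2 new (b, t)
  "xxfxsrfxugk" → prefix "xxf" already present; 8 new (x, s, r, f, x, u, g, k)
  "xrqnaxsnq" → prefix "xrqnax" already present; 3 new (s, n, q)
  "jmg" → 3 new (j, m, g)
  "xxfmhwcajoo" → prefix "xxf" already present; 8 new (m, h, w, c, a, j, o, o)
  "xxjcsgmt" → prefix "xx" already present; 6 new (j, c, s, g, m, t)
  "xxfxmln" → prefix "xxfx" already present; 3 new (m, l, n)
  "xxfxsrfjla" → prefix "xxfxsrf" already present; 3 new (j, l, a)
  "xxfxsrftqla" → prefix "xxfxsrf" already present; 4 new (t, q, l, a)
  "xxjcr" → prefix "xxjc" already present; 1 new (r)
  "urx" → 3 new (u, r, x)
  "xxfxsrfx" → prefix "xxfxsrfx" already present; 0 new (none)
  "xxjcsgrp" → prefix "xxjcsg" already present; 2 new (r, p)
  "xrqley" → prefix "xrq" already present; 3 new (l, e, y)
  "xxfxsrfemcm" → prefix "xxfxsrf" already present; 4 new (e, m, c, m)
  "uhkq" → prefix "u" already present; 3 new (h, k, q)
Total nodes = 10 + 6 + 2 + 8 + 3 + 3 + 8 + 6 + 3 + 3 + 4 + 1 + 3 + 0 + 2 + 3 + 4 + 3 = 72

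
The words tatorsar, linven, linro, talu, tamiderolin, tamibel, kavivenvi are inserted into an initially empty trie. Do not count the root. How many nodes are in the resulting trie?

39

Trie structure (* marks end of a word):
(root)
├─ k
│  └─ a
│     └─ v
│        └─ i
│           └─ v
│              └─ e
│                 └─ n
│                    └─ v
│                       └─ i *
├─ l
│  └─ i
│     └─ n
│        ├─ r
│        │  └─ o *
│        └─ v
│           └─ e
│              └─ n *
└─ t
   └─ a
      ├─ l
      │  └─ u *
      ├─ m
      │  └─ i
      │     ├─ b
      │     │  └─ e
      │     │     └─ l *
      │     └─ d
      │        └─ e
      │           └─ r
      │              └─ o
      │                 └─ l
      │                    └─ i
      │                       └─ n *
      └─ t
         └─ o
            └─ r
               └─ s
                  └─ a
                     └─ r *
Counting every labelled node above: 39.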